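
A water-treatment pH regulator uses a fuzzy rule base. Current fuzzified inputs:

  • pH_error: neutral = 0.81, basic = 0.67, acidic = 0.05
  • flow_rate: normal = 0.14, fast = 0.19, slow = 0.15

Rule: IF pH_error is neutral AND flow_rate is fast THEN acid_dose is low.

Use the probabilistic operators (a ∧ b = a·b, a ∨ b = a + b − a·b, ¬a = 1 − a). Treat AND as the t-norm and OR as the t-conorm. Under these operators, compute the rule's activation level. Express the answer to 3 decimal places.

0.154

firing strength: neutral=0.81, fast=0.19; AND[a·b] → w = 0.1539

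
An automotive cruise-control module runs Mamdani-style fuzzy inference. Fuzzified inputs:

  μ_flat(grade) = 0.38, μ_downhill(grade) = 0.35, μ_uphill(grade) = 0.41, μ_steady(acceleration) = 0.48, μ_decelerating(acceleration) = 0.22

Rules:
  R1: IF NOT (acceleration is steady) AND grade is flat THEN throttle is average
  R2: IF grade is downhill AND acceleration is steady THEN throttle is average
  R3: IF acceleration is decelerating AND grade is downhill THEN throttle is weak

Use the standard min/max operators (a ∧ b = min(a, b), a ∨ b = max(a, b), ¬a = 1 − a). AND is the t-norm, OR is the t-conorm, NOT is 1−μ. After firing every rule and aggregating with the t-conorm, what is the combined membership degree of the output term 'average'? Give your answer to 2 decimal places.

R1: ¬steady=1−0.48=0.52, flat=0.38; AND[min(a, b)] → w = 0.38
R2: downhill=0.35, steady=0.48; AND[min(a, b)] → w = 0.35
R3: decelerating=0.22, downhill=0.35; AND[min(a, b)] → w = 0.22
Rules with consequent 'average': {R1, R2} → strengths 0.38, 0.35
Aggregate via t-conorm [max(a, b)]: 0.38

0.38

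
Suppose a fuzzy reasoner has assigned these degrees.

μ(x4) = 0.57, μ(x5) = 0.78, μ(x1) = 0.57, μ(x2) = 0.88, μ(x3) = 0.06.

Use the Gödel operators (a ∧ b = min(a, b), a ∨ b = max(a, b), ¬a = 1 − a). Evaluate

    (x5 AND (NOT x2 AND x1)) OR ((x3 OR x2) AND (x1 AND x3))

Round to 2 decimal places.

NOT x2 = 1 − 0.88 = 0.12
NOT x2 AND x1 = min(a, b) on (0.12, 0.57) = 0.12
x5 AND (NOT x2 AND x1) = min(a, b) on (0.78, 0.12) = 0.12
x3 OR x2 = max(a, b) on (0.06, 0.88) = 0.88
x1 AND x3 = min(a, b) on (0.57, 0.06) = 0.06
(x3 OR x2) AND (x1 AND x3) = min(a, b) on (0.88, 0.06) = 0.06
(x5 AND (NOT x2 AND x1)) OR ((x3 OR x2) AND (x1 AND x3)) = max(a, b) on (0.12, 0.06) = 0.12

0.12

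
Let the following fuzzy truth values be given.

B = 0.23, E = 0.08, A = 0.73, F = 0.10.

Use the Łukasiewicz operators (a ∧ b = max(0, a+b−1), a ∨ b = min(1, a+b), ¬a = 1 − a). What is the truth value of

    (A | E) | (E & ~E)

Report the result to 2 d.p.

0.81

A | E = min(1, a+b) on (0.73, 0.08) = 0.81
~E = 1 − 0.08 = 0.92
E & ~E = max(0, a+b−1) on (0.08, 0.92) = 0.00
(A | E) | (E & ~E) = min(1, a+b) on (0.81, 0.00) = 0.81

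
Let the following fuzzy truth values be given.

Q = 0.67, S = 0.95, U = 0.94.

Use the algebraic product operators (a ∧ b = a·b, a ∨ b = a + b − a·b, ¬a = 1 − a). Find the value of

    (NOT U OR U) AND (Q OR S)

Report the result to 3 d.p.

NOT U = 1 − 0.9400 = 0.0600
NOT U OR U = a + b − a·b on (0.0600, 0.9400) = 0.9436
Q OR S = a + b − a·b on (0.6700, 0.9500) = 0.9835
(NOT U OR U) AND (Q OR S) = a·b on (0.9436, 0.9835) = 0.9280

0.928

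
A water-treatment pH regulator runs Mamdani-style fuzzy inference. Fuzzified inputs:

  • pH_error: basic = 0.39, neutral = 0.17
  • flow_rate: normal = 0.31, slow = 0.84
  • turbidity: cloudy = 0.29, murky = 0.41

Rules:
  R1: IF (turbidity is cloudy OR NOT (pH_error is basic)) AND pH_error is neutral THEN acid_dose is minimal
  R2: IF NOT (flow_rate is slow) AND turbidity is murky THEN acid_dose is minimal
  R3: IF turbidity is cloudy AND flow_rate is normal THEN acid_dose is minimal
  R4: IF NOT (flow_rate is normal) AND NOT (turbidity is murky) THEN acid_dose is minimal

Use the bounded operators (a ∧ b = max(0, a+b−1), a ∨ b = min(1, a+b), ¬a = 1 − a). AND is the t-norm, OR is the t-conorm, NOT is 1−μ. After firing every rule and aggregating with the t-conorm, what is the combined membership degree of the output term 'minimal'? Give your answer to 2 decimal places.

0.35

R1: (cloudy=0.29 OR ¬basic=1−0.39=0.61) = 0.90; AND[max(0, a+b−1)] with neutral=0.17 → w = 0.07
R2: ¬slow=1−0.84=0.16, murky=0.41; AND[max(0, a+b−1)] → w = 0.00
R3: cloudy=0.29, normal=0.31; AND[max(0, a+b−1)] → w = 0.00
R4: ¬normal=1−0.31=0.69, ¬murky=1−0.41=0.59; AND[max(0, a+b−1)] → w = 0.28
Rules with consequent 'minimal': {R1, R2, R3, R4} → strengths 0.07, 0.00, 0.00, 0.28
Aggregate via t-conorm [min(1, a+b)]: 0.35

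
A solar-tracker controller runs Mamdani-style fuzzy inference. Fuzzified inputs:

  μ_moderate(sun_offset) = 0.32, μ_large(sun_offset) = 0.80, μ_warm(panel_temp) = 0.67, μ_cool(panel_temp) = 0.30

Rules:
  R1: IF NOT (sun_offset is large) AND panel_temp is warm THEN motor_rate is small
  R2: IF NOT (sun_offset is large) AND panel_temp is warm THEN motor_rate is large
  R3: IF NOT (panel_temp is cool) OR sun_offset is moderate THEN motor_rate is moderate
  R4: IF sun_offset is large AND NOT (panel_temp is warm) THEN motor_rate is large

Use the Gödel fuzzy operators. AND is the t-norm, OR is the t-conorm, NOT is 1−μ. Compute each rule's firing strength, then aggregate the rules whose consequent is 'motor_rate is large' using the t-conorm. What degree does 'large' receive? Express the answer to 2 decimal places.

0.33

R1: ¬large=1−0.80=0.20, warm=0.67; AND[min(a, b)] → w = 0.20
R2: ¬large=1−0.80=0.20, warm=0.67; AND[min(a, b)] → w = 0.20
R3: ¬cool=1−0.30=0.70, moderate=0.32; OR[max(a, b)] → w = 0.70
R4: large=0.80, ¬warm=1−0.67=0.33; AND[min(a, b)] → w = 0.33
Rules with consequent 'large': {R2, R4} → strengths 0.20, 0.33
Aggregate via t-conorm [max(a, b)]: 0.33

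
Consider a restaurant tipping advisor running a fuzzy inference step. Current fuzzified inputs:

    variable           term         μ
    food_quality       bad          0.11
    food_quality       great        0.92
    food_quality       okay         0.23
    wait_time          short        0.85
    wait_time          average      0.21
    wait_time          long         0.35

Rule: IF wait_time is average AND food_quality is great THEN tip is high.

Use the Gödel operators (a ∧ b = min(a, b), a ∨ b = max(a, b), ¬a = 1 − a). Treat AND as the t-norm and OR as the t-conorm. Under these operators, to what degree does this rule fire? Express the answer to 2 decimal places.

firing strength: average=0.21, great=0.92; AND[min(a, b)] → w = 0.21

0.21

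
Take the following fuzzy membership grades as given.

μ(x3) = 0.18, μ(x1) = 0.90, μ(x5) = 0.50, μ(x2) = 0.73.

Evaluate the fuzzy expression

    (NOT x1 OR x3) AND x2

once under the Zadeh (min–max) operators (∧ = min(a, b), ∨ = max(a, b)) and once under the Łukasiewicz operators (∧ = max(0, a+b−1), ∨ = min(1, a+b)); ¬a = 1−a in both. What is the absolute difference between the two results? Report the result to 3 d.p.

Under Zadeh (min–max):
  NOT x1 = 1 − 0.90 = 0.10
  NOT x1 OR x3 = max(a, b) on (0.10, 0.18) = 0.18
  (NOT x1 OR x3) AND x2 = min(a, b) on (0.18, 0.73) = 0.18
  → value = 0.1800
Under Łukasiewicz:
  NOT x1 = 1 − 0.90 = 0.10
  NOT x1 OR x3 = min(1, a+b) on (0.10, 0.18) = 0.28
  (NOT x1 OR x3) AND x2 = max(0, a+b−1) on (0.28, 0.73) = 0.01
  → value = 0.0100
|0.1800 − 0.0100| = 0.170

0.170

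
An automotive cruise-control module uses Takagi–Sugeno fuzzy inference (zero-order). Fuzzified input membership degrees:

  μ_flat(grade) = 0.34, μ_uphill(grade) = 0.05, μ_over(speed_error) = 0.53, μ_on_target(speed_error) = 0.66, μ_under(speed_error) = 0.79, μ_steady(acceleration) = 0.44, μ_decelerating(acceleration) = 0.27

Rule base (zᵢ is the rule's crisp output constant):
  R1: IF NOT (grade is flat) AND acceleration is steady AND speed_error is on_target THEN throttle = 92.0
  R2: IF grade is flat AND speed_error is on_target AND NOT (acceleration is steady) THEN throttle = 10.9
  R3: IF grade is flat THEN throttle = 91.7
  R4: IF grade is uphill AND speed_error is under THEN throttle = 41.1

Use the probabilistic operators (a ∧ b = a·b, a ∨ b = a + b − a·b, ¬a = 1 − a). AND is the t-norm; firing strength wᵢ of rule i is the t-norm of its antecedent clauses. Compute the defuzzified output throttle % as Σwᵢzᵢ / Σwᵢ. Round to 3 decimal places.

R1 (z=92.0): ¬flat=1−0.34=0.66, steady=0.44, on_target=0.66; AND[a·b] → w = 0.1917
R2 (z=10.9): flat=0.34, on_target=0.66, ¬steady=1−0.44=0.56; AND[a·b] → w = 0.1257
R3 (z=91.7): flat=0.34 → w = 0.3400
R4 (z=41.1): uphill=0.05, under=0.79; AND[a·b] → w = 0.0395
Weighted average = (0.1917·92.0 + 0.1257·10.9 + 0.3400·91.7 + 0.0395·41.1) / (0.1917 + 0.1257 + 0.3400 + 0.0395)
  = 51.8043 / 0.6968 = 74.343

74.343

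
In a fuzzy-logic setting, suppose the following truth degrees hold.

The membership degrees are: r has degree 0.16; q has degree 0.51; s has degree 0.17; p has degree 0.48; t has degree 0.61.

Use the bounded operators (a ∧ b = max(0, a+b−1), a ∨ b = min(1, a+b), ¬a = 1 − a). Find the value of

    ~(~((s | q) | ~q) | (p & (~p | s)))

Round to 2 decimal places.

0.83

s | q = min(1, a+b) on (0.17, 0.51) = 0.68
~q = 1 − 0.51 = 0.49
(s | q) | ~q = min(1, a+b) on (0.68, 0.49) = 1.00
~((s | q) | ~q) = 1 − 1.00 = 0.00
~p = 1 − 0.48 = 0.52
~p | s = min(1, a+b) on (0.52, 0.17) = 0.69
p & (~p | s) = max(0, a+b−1) on (0.48, 0.69) = 0.17
~((s | q) | ~q) | (p & (~p | s)) = min(1, a+b) on (0.00, 0.17) = 0.17
~(~((s | q) | ~q) | (p & (~p | s))) = 1 − 0.17 = 0.83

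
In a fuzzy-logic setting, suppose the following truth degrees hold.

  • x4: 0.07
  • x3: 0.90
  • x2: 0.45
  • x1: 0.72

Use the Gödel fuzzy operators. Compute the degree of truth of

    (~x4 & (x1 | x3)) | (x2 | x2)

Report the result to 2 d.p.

0.90

~x4 = 1 − 0.07 = 0.93
x1 | x3 = max(a, b) on (0.72, 0.90) = 0.90
~x4 & (x1 | x3) = min(a, b) on (0.93, 0.90) = 0.90
x2 | x2 = max(a, b) on (0.45, 0.45) = 0.45
(~x4 & (x1 | x3)) | (x2 | x2) = max(a, b) on (0.90, 0.45) = 0.90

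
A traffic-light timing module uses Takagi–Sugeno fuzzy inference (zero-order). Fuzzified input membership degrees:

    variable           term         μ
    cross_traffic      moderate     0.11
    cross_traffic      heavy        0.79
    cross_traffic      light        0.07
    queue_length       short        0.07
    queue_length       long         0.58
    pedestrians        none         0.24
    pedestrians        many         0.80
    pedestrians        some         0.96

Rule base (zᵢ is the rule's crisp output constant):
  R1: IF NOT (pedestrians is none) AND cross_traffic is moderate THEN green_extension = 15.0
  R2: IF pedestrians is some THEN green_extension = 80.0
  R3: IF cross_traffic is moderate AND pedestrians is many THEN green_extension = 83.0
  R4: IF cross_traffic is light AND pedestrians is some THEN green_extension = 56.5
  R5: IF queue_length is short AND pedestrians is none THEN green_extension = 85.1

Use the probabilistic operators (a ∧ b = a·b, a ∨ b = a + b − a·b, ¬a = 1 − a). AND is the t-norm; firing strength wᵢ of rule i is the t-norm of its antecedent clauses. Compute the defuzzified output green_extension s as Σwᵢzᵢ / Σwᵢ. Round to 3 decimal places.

R1 (z=15.0): ¬none=1−0.24=0.76, moderate=0.11; AND[a·b] → w = 0.0836
R2 (z=80.0): some=0.96 → w = 0.9600
R3 (z=83.0): moderate=0.11, many=0.80; AND[a·b] → w = 0.0880
R4 (z=56.5): light=0.07, some=0.96; AND[a·b] → w = 0.0672
R5 (z=85.1): short=0.07, none=0.24; AND[a·b] → w = 0.0168
Weighted average = (0.0836·15.0 + 0.9600·80.0 + 0.0880·83.0 + 0.0672·56.5 + 0.0168·85.1) / (0.0836 + 0.9600 + 0.0880 + 0.0672 + 0.0168)
  = 90.5845 / 1.2156 = 74.518

74.518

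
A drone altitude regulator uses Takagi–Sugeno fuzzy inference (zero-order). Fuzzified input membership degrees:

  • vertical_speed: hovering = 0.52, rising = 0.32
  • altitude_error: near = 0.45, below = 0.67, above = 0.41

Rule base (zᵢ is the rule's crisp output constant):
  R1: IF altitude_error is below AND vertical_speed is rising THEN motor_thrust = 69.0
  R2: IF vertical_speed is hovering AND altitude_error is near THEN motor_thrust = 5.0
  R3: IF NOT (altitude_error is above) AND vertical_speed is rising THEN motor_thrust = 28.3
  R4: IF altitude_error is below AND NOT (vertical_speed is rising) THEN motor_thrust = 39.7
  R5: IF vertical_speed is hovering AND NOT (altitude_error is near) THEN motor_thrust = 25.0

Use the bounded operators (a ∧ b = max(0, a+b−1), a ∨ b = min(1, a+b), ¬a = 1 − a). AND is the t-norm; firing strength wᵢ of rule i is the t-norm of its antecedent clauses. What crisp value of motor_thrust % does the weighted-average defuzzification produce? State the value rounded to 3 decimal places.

37.250

R1 (z=69.0): below=0.67, rising=0.32; AND[max(0, a+b−1)] → w = 0.00
R2 (z=5.0): hovering=0.52, near=0.45; AND[max(0, a+b−1)] → w = 0.00
R3 (z=28.3): ¬above=1−0.41=0.59, rising=0.32; AND[max(0, a+b−1)] → w = 0.00
R4 (z=39.7): below=0.67, ¬rising=1−0.32=0.68; AND[max(0, a+b−1)] → w = 0.35
R5 (z=25.0): hovering=0.52, ¬near=1−0.45=0.55; AND[max(0, a+b−1)] → w = 0.07
Weighted average = (0.00·69.0 + 0.00·5.0 + 0.00·28.3 + 0.35·39.7 + 0.07·25.0) / (0.00 + 0.00 + 0.00 + 0.35 + 0.07)
  = 15.6450 / 0.4200 = 37.250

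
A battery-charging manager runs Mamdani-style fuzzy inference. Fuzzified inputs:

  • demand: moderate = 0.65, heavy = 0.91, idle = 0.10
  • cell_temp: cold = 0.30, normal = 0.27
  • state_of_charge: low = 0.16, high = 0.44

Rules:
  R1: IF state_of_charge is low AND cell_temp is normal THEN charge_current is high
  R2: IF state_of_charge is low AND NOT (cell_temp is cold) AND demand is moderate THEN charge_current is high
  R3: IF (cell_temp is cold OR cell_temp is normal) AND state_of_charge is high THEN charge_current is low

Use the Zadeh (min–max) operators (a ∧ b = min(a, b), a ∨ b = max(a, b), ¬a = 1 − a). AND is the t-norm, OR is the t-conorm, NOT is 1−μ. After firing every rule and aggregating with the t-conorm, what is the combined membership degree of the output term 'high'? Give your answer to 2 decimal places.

R1: low=0.16, normal=0.27; AND[min(a, b)] → w = 0.16
R2: low=0.16, ¬cold=1−0.30=0.70, moderate=0.65; AND[min(a, b)] → w = 0.16
R3: (cold=0.30 OR normal=0.27) = 0.30; AND[min(a, b)] with high=0.44 → w = 0.30
Rules with consequent 'high': {R1, R2} → strengths 0.16, 0.16
Aggregate via t-conorm [max(a, b)]: 0.16

0.16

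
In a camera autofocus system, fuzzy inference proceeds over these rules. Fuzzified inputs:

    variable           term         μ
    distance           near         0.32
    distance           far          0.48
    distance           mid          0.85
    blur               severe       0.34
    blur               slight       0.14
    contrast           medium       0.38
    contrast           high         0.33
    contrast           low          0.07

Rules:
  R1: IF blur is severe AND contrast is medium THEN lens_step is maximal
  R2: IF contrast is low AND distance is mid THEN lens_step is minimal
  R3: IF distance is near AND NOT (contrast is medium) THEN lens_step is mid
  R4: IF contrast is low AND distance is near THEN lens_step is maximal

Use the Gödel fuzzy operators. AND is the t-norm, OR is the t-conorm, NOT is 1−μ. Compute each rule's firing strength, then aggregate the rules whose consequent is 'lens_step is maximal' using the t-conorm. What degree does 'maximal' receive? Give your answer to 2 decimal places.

0.34

R1: severe=0.34, medium=0.38; AND[min(a, b)] → w = 0.34
R2: low=0.07, mid=0.85; AND[min(a, b)] → w = 0.07
R3: near=0.32, ¬medium=1−0.38=0.62; AND[min(a, b)] → w = 0.32
R4: low=0.07, near=0.32; AND[min(a, b)] → w = 0.07
Rules with consequent 'maximal': {R1, R4} → strengths 0.34, 0.07
Aggregate via t-conorm [max(a, b)]: 0.34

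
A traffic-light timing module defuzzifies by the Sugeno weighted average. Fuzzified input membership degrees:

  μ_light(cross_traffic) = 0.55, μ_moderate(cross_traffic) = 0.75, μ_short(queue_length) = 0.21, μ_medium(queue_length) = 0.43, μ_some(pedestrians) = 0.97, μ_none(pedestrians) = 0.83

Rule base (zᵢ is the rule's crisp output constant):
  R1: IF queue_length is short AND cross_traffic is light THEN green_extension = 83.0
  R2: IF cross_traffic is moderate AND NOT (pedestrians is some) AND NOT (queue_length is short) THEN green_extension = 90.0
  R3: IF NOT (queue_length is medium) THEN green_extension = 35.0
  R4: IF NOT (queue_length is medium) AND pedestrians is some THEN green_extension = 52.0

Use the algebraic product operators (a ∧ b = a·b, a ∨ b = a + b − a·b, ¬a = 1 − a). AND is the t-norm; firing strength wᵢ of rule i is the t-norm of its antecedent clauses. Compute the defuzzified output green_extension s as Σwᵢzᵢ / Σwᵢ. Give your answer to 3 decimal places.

R1 (z=83.0): short=0.21, light=0.55; AND[a·b] → w = 0.1155
R2 (z=90.0): moderate=0.75, ¬some=1−0.97=0.03, ¬short=1−0.21=0.79; AND[a·b] → w = 0.0178
R3 (z=35.0): ¬medium=1−0.43=0.57 → w = 0.5700
R4 (z=52.0): ¬medium=1−0.43=0.57, some=0.97; AND[a·b] → w = 0.5529
Weighted average = (0.1155·83.0 + 0.0178·90.0 + 0.5700·35.0 + 0.5529·52.0) / (0.1155 + 0.0178 + 0.5700 + 0.5529)
  = 59.8871 / 1.2562 = 47.674

47.674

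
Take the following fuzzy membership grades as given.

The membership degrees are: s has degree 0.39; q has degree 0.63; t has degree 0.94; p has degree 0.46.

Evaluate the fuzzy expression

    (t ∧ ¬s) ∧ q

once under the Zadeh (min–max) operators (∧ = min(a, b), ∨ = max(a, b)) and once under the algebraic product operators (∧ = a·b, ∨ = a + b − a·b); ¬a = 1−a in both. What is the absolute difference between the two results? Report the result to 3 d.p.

0.249

Under Zadeh (min–max):
  ¬s = 1 − 0.39 = 0.61
  t ∧ ¬s = min(a, b) on (0.94, 0.61) = 0.61
  (t ∧ ¬s) ∧ q = min(a, b) on (0.61, 0.63) = 0.61
  → value = 0.6100
Under algebraic product:
  ¬s = 1 − 0.3900 = 0.6100
  t ∧ ¬s = a·b on (0.9400, 0.6100) = 0.5734
  (t ∧ ¬s) ∧ q = a·b on (0.5734, 0.6300) = 0.3612
  → value = 0.3612
|0.6100 − 0.3612| = 0.249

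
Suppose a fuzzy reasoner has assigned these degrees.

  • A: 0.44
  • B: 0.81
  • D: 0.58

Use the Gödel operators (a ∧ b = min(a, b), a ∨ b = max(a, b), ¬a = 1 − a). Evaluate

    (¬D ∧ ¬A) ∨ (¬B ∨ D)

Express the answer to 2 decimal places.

0.58

¬D = 1 − 0.58 = 0.42
¬A = 1 − 0.44 = 0.56
¬D ∧ ¬A = min(a, b) on (0.42, 0.56) = 0.42
¬B = 1 − 0.81 = 0.19
¬B ∨ D = max(a, b) on (0.19, 0.58) = 0.58
(¬D ∧ ¬A) ∨ (¬B ∨ D) = max(a, b) on (0.42, 0.58) = 0.58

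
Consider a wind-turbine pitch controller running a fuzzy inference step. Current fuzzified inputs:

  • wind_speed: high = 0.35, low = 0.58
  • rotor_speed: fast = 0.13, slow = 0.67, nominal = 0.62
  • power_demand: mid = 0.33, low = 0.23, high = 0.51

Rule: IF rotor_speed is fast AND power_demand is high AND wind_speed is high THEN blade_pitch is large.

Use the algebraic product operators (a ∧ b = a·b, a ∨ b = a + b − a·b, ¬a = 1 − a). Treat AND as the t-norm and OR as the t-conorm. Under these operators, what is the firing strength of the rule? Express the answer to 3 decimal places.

0.023

firing strength: fast=0.13, high=0.51, high=0.35; AND[a·b] → w = 0.0232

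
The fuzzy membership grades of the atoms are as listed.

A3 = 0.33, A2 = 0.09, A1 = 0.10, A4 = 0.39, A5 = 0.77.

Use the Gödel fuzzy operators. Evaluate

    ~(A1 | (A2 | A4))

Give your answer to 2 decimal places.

A2 | A4 = max(a, b) on (0.09, 0.39) = 0.39
A1 | (A2 | A4) = max(a, b) on (0.10, 0.39) = 0.39
~(A1 | (A2 | A4)) = 1 − 0.39 = 0.61

0.61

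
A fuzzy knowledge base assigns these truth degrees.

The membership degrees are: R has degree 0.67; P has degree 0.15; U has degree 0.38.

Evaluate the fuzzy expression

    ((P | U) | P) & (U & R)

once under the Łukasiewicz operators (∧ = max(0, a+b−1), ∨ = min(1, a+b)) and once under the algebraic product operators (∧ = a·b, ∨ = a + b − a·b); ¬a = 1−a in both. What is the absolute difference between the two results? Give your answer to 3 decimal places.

Under Łukasiewicz:
  P | U = min(1, a+b) on (0.15, 0.38) = 0.53
  (P | U) | P = min(1, a+b) on (0.53, 0.15) = 0.68
  U & R = max(0, a+b−1) on (0.38, 0.67) = 0.05
  ((P | U) | P) & (U & R) = max(0, a+b−1) on (0.68, 0.05) = 0.00
  → value = 0.0000
Under algebraic product:
  P | U = a + b − a·b on (0.1500, 0.3800) = 0.4730
  (P | U) | P = a + b − a·b on (0.4730, 0.1500) = 0.5521
  U & R = a·b on (0.3800, 0.6700) = 0.2546
  ((P | U) | P) & (U & R) = a·b on (0.5521, 0.2546) = 0.1406
  → value = 0.1406
|0.0000 − 0.1406| = 0.141

0.141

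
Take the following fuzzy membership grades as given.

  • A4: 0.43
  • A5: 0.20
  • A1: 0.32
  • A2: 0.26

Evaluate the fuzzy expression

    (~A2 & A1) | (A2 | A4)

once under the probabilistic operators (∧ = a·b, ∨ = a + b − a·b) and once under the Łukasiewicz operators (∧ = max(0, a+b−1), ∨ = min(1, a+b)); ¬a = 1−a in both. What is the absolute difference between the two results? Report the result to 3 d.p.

0.072

Under probabilistic:
  ~A2 = 1 − 0.2600 = 0.7400
  ~A2 & A1 = a·b on (0.7400, 0.3200) = 0.2368
  A2 | A4 = a + b − a·b on (0.2600, 0.4300) = 0.5782
  (~A2 & A1) | (A2 | A4) = a + b − a·b on (0.2368, 0.5782) = 0.6781
  → value = 0.6781
Under Łukasiewicz:
  ~A2 = 1 − 0.26 = 0.74
  ~A2 & A1 = max(0, a+b−1) on (0.74, 0.32) = 0.06
  A2 | A4 = min(1, a+b) on (0.26, 0.43) = 0.69
  (~A2 & A1) | (A2 | A4) = min(1, a+b) on (0.06, 0.69) = 0.75
  → value = 0.7500
|0.6781 − 0.7500| = 0.072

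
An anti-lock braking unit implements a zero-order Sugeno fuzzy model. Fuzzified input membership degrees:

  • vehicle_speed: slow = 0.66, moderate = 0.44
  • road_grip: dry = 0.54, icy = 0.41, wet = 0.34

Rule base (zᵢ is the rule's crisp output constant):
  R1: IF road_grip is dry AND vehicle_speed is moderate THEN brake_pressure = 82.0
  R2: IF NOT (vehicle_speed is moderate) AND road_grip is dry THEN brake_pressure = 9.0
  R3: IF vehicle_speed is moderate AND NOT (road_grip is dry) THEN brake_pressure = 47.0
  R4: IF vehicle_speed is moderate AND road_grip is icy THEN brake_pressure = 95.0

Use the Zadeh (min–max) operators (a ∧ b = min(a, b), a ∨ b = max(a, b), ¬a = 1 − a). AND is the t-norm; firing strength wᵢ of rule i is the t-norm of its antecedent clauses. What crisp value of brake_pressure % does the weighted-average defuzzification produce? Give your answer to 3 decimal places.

54.956

R1 (z=82.0): dry=0.54, moderate=0.44; AND[min(a, b)] → w = 0.44
R2 (z=9.0): ¬moderate=1−0.44=0.56, dry=0.54; AND[min(a, b)] → w = 0.54
R3 (z=47.0): moderate=0.44, ¬dry=1−0.54=0.46; AND[min(a, b)] → w = 0.44
R4 (z=95.0): moderate=0.44, icy=0.41; AND[min(a, b)] → w = 0.41
Weighted average = (0.44·82.0 + 0.54·9.0 + 0.44·47.0 + 0.41·95.0) / (0.44 + 0.54 + 0.44 + 0.41)
  = 100.5700 / 1.8300 = 54.956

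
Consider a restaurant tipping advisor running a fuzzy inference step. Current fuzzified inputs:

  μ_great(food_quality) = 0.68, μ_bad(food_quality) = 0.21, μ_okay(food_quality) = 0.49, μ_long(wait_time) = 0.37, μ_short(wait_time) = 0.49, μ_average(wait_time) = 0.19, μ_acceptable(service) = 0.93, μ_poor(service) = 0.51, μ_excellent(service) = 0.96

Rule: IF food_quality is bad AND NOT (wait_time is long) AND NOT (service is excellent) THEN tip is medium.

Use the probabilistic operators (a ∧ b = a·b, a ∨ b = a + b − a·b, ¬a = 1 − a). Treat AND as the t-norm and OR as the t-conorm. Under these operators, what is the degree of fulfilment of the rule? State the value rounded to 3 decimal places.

firing strength: bad=0.21, ¬long=1−0.37=0.63, ¬excellent=1−0.96=0.04; AND[a·b] → w = 0.0053

0.005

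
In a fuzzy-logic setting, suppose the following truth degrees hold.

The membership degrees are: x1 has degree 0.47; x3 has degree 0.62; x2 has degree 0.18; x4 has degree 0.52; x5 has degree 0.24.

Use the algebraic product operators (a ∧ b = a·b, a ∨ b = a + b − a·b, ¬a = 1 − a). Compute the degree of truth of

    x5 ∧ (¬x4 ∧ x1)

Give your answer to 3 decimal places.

0.054

¬x4 = 1 − 0.5200 = 0.4800
¬x4 ∧ x1 = a·b on (0.4800, 0.4700) = 0.2256
x5 ∧ (¬x4 ∧ x1) = a·b on (0.2400, 0.2256) = 0.0541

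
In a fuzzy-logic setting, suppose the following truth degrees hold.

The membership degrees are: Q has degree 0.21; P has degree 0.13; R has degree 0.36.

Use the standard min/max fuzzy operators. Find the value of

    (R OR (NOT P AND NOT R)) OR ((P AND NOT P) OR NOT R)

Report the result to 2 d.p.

NOT P = 1 − 0.13 = 0.87
NOT R = 1 − 0.36 = 0.64
NOT P AND NOT R = min(a, b) on (0.87, 0.64) = 0.64
R OR (NOT P AND NOT R) = max(a, b) on (0.36, 0.64) = 0.64
NOT P = 1 − 0.13 = 0.87
P AND NOT P = min(a, b) on (0.13, 0.87) = 0.13
NOT R = 1 − 0.36 = 0.64
(P AND NOT P) OR NOT R = max(a, b) on (0.13, 0.64) = 0.64
(R OR (NOT P AND NOT R)) OR ((P AND NOT P) OR NOT R) = max(a, b) on (0.64, 0.64) = 0.64

0.64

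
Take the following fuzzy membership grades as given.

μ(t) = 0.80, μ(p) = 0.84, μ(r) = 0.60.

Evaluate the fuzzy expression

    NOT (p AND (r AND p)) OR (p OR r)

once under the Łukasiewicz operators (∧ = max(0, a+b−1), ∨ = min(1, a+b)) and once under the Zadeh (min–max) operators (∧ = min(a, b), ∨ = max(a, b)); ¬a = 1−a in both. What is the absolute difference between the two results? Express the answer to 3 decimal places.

Under Łukasiewicz:
  r AND p = max(0, a+b−1) on (0.60, 0.84) = 0.44
  p AND (r AND p) = max(0, a+b−1) on (0.84, 0.44) = 0.28
  NOT (p AND (r AND p)) = 1 − 0.28 = 0.72
  p OR r = min(1, a+b) on (0.84, 0.60) = 1.00
  NOT (p AND (r AND p)) OR (p OR r) = min(1, a+b) on (0.72, 1.00) = 1.00
  → value = 1.0000
Under Zadeh (min–max):
  r AND p = min(a, b) on (0.60, 0.84) = 0.60
  p AND (r AND p) = min(a, b) on (0.84, 0.60) = 0.60
  NOT (p AND (r AND p)) = 1 − 0.60 = 0.40
  p OR r = max(a, b) on (0.84, 0.60) = 0.84
  NOT (p AND (r AND p)) OR (p OR r) = max(a, b) on (0.40, 0.84) = 0.84
  → value = 0.8400
|1.0000 − 0.8400| = 0.160

0.160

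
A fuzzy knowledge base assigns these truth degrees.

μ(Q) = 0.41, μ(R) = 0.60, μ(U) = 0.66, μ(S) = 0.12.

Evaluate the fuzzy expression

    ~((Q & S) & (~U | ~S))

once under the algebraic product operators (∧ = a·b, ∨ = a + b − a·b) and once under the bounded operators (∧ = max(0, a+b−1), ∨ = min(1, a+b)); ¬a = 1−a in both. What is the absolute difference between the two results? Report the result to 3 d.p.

Under algebraic product:
  Q & S = a·b on (0.4100, 0.1200) = 0.0492
  ~U = 1 − 0.6600 = 0.3400
  ~S = 1 − 0.1200 = 0.8800
  ~U | ~S = a + b − a·b on (0.3400, 0.8800) = 0.9208
  (Q & S) & (~U | ~S) = a·b on (0.0492, 0.9208) = 0.0453
  ~((Q & S) & (~U | ~S)) = 1 − 0.0453 = 0.9547
  → value = 0.9547
Under bounded:
  Q & S = max(0, a+b−1) on (0.41, 0.12) = 0.00
  ~U = 1 − 0.66 = 0.34
  ~S = 1 − 0.12 = 0.88
  ~U | ~S = min(1, a+b) on (0.34, 0.88) = 1.00
  (Q & S) & (~U | ~S) = max(0, a+b−1) on (0.00, 1.00) = 0.00
  ~((Q & S) & (~U | ~S)) = 1 − 0.00 = 1.00
  → value = 1.0000
|0.9547 − 1.0000| = 0.045

0.045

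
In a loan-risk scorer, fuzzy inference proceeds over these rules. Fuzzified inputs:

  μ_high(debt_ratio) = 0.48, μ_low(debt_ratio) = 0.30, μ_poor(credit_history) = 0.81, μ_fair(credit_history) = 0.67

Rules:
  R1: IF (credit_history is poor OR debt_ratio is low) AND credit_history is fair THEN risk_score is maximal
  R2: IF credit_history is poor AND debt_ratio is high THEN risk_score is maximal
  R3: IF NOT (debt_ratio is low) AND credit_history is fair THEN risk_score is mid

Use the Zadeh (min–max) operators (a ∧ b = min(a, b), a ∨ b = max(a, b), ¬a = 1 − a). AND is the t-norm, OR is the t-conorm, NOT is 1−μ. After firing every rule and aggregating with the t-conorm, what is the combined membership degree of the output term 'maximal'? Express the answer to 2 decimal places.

R1: (poor=0.81 OR low=0.30) = 0.81; AND[min(a, b)] with fair=0.67 → w = 0.67
R2: poor=0.81, high=0.48; AND[min(a, b)] → w = 0.48
R3: ¬low=1−0.30=0.70, fair=0.67; AND[min(a, b)] → w = 0.67
Rules with consequent 'maximal': {R1, R2} → strengths 0.67, 0.48
Aggregate via t-conorm [max(a, b)]: 0.67

0.67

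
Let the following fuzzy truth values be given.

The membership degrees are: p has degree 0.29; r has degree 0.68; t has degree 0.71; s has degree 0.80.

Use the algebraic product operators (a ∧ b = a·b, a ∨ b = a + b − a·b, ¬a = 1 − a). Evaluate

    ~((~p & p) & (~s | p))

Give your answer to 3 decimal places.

0.911

~p = 1 − 0.2900 = 0.7100
~p & p = a·b on (0.7100, 0.2900) = 0.2059
~s = 1 − 0.8000 = 0.2000
~s | p = a + b − a·b on (0.2000, 0.2900) = 0.4320
(~p & p) & (~s | p) = a·b on (0.2059, 0.4320) = 0.0889
~((~p & p) & (~s | p)) = 1 − 0.0889 = 0.9111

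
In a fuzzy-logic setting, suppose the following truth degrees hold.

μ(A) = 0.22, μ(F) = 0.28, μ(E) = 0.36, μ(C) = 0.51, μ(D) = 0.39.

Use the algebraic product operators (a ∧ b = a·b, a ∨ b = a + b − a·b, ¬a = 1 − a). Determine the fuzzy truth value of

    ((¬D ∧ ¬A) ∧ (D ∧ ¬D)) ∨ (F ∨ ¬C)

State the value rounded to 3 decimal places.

0.674

¬D = 1 − 0.3900 = 0.6100
¬A = 1 − 0.2200 = 0.7800
¬D ∧ ¬A = a·b on (0.6100, 0.7800) = 0.4758
¬D = 1 − 0.3900 = 0.6100
D ∧ ¬D = a·b on (0.3900, 0.6100) = 0.2379
(¬D ∧ ¬A) ∧ (D ∧ ¬D) = a·b on (0.4758, 0.2379) = 0.1132
¬C = 1 − 0.5100 = 0.4900
F ∨ ¬C = a + b − a·b on (0.2800, 0.4900) = 0.6328
((¬D ∧ ¬A) ∧ (D ∧ ¬D)) ∨ (F ∨ ¬C) = a + b − a·b on (0.1132, 0.6328) = 0.6744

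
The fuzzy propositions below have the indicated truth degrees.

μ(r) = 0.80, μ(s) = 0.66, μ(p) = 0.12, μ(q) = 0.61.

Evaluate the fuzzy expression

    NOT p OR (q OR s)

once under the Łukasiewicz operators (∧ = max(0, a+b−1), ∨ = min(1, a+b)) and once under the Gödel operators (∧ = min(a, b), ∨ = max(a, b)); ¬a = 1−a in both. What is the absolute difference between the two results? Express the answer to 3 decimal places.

Under Łukasiewicz:
  NOT p = 1 − 0.12 = 0.88
  q OR s = min(1, a+b) on (0.61, 0.66) = 1.00
  NOT p OR (q OR s) = min(1, a+b) on (0.88, 1.00) = 1.00
  → value = 1.0000
Under Gödel:
  NOT p = 1 − 0.12 = 0.88
  q OR s = max(a, b) on (0.61, 0.66) = 0.66
  NOT p OR (q OR s) = max(a, b) on (0.88, 0.66) = 0.88
  → value = 0.8800
|1.0000 − 0.8800| = 0.120

0.120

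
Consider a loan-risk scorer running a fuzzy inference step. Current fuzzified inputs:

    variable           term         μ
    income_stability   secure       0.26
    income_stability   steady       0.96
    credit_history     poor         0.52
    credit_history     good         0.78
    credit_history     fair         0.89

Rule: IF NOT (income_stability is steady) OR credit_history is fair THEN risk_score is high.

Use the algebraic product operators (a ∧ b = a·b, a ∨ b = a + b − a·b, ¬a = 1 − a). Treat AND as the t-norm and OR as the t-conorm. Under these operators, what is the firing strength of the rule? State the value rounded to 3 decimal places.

firing strength: ¬steady=1−0.96=0.04, fair=0.89; OR[a + b − a·b] → w = 0.8944

0.894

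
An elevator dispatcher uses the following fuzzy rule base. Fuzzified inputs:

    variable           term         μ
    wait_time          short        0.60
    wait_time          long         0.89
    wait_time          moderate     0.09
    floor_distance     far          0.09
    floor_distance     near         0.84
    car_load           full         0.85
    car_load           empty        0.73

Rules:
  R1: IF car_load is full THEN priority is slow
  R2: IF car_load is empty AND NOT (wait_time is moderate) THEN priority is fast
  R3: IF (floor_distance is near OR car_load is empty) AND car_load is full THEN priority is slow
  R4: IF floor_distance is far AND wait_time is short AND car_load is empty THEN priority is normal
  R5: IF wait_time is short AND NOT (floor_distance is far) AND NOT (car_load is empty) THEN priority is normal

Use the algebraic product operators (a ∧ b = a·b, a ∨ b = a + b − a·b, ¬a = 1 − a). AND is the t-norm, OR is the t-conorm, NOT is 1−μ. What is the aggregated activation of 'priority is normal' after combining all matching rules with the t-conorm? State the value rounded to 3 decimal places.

0.181

R1: full=0.85 → w = 0.8500
R2: empty=0.73, ¬moderate=1−0.09=0.91; AND[a·b] → w = 0.6643
R3: (near=0.84 OR empty=0.73) = 0.9568; AND[a·b] with full=0.85 → w = 0.8133
R4: far=0.09, short=0.60, empty=0.73; AND[a·b] → w = 0.0394
R5: short=0.60, ¬far=1−0.09=0.91, ¬empty=1−0.73=0.27; AND[a·b] → w = 0.1474
Rules with consequent 'normal': {R4, R5} → strengths 0.0394, 0.1474
Aggregate via t-conorm [a + b − a·b]: 0.1810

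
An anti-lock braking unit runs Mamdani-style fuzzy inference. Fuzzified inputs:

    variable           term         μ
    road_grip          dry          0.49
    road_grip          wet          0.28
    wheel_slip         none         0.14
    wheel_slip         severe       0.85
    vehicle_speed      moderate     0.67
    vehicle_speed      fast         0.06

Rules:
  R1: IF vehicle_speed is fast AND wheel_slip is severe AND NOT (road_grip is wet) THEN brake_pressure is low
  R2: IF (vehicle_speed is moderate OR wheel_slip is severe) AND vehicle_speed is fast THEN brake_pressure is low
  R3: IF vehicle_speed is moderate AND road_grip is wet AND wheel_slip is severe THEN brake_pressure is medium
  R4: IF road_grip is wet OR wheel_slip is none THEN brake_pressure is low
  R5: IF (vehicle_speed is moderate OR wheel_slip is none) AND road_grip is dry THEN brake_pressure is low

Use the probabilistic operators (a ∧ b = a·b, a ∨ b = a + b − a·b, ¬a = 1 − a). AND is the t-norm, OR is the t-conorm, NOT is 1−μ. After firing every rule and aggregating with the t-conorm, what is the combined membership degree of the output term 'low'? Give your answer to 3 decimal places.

0.635

R1: fast=0.06, severe=0.85, ¬wet=1−0.28=0.72; AND[a·b] → w = 0.0367
R2: (moderate=0.67 OR severe=0.85) = 0.9505; AND[a·b] with fast=0.06 → w = 0.0570
R3: moderate=0.67, wet=0.28, severe=0.85; AND[a·b] → w = 0.1595
R4: wet=0.28, none=0.14; OR[a + b − a·b] → w = 0.3808
R5: (moderate=0.67 OR none=0.14) = 0.7162; AND[a·b] with dry=0.49 → w = 0.3509
Rules with consequent 'low': {R1, R2, R4, R5} → strengths 0.0367, 0.0570, 0.3808, 0.3509
Aggregate via t-conorm [a + b − a·b]: 0.6349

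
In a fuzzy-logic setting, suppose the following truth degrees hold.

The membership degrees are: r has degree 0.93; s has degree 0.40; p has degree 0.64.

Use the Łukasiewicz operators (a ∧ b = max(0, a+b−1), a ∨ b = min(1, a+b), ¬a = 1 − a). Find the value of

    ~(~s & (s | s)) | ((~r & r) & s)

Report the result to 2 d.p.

0.60

~s = 1 − 0.40 = 0.60
s | s = min(1, a+b) on (0.40, 0.40) = 0.80
~s & (s | s) = max(0, a+b−1) on (0.60, 0.80) = 0.40
~(~s & (s | s)) = 1 − 0.40 = 0.60
~r = 1 − 0.93 = 0.07
~r & r = max(0, a+b−1) on (0.07, 0.93) = 0.00
(~r & r) & s = max(0, a+b−1) on (0.00, 0.40) = 0.00
~(~s & (s | s)) | ((~r & r) & s) = min(1, a+b) on (0.60, 0.00) = 0.60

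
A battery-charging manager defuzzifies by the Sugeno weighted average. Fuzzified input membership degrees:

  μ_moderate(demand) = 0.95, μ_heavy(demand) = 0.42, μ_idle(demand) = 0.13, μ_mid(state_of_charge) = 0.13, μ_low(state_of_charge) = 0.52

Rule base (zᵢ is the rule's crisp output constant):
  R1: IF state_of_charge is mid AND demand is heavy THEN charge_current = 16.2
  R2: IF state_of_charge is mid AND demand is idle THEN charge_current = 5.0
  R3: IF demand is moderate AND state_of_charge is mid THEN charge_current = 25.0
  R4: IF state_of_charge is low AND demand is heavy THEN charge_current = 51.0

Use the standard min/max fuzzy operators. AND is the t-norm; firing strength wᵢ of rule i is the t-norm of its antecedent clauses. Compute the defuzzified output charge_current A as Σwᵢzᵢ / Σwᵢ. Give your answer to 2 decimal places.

R1 (z=16.2): mid=0.13, heavy=0.42; AND[min(a, b)] → w = 0.13
R2 (z=5.0): mid=0.13, idle=0.13; AND[min(a, b)] → w = 0.13
R3 (z=25.0): moderate=0.95, mid=0.13; AND[min(a, b)] → w = 0.13
R4 (z=51.0): low=0.52, heavy=0.42; AND[min(a, b)] → w = 0.42
Weighted average = (0.13·16.2 + 0.13·5.0 + 0.13·25.0 + 0.42·51.0) / (0.13 + 0.13 + 0.13 + 0.42)
  = 27.4260 / 0.8100 = 33.86

33.86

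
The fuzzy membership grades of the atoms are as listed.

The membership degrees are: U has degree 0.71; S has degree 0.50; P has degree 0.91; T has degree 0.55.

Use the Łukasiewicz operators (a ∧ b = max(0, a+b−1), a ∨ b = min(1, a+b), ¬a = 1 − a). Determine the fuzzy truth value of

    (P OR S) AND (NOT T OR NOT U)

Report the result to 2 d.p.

P OR S = min(1, a+b) on (0.91, 0.50) = 1.00
NOT T = 1 − 0.55 = 0.45
NOT U = 1 − 0.71 = 0.29
NOT T OR NOT U = min(1, a+b) on (0.45, 0.29) = 0.74
(P OR S) AND (NOT T OR NOT U) = max(0, a+b−1) on (1.00, 0.74) = 0.74

0.74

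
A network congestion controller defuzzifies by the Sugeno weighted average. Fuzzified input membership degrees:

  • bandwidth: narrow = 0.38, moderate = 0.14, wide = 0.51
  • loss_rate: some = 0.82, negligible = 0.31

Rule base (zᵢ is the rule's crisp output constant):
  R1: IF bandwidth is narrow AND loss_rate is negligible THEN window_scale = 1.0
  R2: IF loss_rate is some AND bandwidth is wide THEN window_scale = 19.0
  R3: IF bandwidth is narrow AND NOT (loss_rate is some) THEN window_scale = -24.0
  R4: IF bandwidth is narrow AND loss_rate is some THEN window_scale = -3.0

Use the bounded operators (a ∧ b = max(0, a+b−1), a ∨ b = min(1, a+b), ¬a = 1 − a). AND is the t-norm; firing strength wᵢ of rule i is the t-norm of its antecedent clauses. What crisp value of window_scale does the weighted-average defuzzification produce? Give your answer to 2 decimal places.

10.70

R1 (z=1.0): narrow=0.38, negligible=0.31; AND[max(0, a+b−1)] → w = 0.00
R2 (z=19.0): some=0.82, wide=0.51; AND[max(0, a+b−1)] → w = 0.33
R3 (z=-24.0): narrow=0.38, ¬some=1−0.82=0.18; AND[max(0, a+b−1)] → w = 0.00
R4 (z=-3.0): narrow=0.38, some=0.82; AND[max(0, a+b−1)] → w = 0.20
Weighted average = (0.00·1.0 + 0.33·19.0 + 0.00·-24.0 + 0.20·-3.0) / (0.00 + 0.33 + 0.00 + 0.20)
  = 5.6700 / 0.5300 = 10.70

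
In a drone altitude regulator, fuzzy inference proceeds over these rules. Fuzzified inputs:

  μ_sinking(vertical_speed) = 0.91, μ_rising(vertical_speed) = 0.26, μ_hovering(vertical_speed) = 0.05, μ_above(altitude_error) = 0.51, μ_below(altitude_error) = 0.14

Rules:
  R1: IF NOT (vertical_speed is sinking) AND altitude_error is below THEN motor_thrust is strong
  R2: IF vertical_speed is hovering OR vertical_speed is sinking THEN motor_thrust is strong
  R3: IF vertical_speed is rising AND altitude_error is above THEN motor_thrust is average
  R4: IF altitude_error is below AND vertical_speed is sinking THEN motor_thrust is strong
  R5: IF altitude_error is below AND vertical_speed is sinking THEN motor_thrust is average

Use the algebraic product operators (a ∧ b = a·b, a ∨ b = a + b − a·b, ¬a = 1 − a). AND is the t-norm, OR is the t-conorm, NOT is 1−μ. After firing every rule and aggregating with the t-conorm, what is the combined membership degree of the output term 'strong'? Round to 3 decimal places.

R1: ¬sinking=1−0.91=0.09, below=0.14; AND[a·b] → w = 0.0126
R2: hovering=0.05, sinking=0.91; OR[a + b − a·b] → w = 0.9145
R3: rising=0.26, above=0.51; AND[a·b] → w = 0.1326
R4: below=0.14, sinking=0.91; AND[a·b] → w = 0.1274
R5: below=0.14, sinking=0.91; AND[a·b] → w = 0.1274
Rules with consequent 'strong': {R1, R2, R4} → strengths 0.0126, 0.9145, 0.1274
Aggregate via t-conorm [a + b − a·b]: 0.9263

0.926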